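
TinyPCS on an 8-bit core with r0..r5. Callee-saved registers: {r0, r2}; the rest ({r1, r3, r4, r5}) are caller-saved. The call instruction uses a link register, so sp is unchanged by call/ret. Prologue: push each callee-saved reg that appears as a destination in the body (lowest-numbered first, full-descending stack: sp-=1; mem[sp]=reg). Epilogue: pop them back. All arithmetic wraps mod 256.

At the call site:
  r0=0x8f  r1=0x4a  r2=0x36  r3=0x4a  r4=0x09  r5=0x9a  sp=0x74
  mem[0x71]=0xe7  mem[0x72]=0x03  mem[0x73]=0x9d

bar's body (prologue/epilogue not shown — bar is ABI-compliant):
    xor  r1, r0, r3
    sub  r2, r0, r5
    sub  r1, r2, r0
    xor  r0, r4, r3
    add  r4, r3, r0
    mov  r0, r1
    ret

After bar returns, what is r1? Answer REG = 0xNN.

prologue: push r0 -> mem[0x73]=0x8f, sp=0x73
prologue: push r2 -> mem[0x72]=0x36, sp=0x72
body[0] xor  r1, r0, r3 -> r1=0xc5
body[1] sub  r2, r0, r5 -> r2=0xf5
body[2] sub  r1, r2, r0 -> r1=0x66
body[3] xor  r0, r4, r3 -> r0=0x43
body[4] add  r4, r3, r0 -> r4=0x8d
body[5] mov  r0, r1 -> r0=0x66
epilogue: pop r2=0x36, sp=0x73
epilogue: pop r0=0x8f, sp=0x74
r1 is caller-saved -> body value

REG = 0x66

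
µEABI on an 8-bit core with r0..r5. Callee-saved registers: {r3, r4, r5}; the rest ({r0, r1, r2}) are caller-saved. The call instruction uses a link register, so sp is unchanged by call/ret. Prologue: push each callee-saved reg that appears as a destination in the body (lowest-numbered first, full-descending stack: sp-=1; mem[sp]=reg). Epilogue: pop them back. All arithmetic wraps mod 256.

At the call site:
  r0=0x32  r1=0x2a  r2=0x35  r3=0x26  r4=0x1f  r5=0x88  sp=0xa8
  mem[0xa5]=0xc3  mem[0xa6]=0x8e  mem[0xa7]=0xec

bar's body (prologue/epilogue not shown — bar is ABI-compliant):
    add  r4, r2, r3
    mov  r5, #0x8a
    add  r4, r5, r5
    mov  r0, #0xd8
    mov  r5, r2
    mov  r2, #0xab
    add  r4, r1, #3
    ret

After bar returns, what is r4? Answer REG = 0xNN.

prologue: push r4 -> mem[0xa7]=0x1f, sp=0xa7
prologue: push r5 -> mem[0xa6]=0x88, sp=0xa6
body[0] add  r4, r2, r3 -> r4=0x5b
body[1] mov  r5, #0x8a -> r5=0x8a
body[2] add  r4, r5, r5 -> r4=0x14
body[3] mov  r0, #0xd8 -> r0=0xd8
body[4] mov  r5, r2 -> r5=0x35
body[5] mov  r2, #0xab -> r2=0xab
body[6] add  r4, r1, #3 -> r4=0x2d
epilogue: pop r5=0x88, sp=0xa7
epilogue: pop r4=0x1f, sp=0xa8
r4 is callee-saved -> restored

REG = 0x1f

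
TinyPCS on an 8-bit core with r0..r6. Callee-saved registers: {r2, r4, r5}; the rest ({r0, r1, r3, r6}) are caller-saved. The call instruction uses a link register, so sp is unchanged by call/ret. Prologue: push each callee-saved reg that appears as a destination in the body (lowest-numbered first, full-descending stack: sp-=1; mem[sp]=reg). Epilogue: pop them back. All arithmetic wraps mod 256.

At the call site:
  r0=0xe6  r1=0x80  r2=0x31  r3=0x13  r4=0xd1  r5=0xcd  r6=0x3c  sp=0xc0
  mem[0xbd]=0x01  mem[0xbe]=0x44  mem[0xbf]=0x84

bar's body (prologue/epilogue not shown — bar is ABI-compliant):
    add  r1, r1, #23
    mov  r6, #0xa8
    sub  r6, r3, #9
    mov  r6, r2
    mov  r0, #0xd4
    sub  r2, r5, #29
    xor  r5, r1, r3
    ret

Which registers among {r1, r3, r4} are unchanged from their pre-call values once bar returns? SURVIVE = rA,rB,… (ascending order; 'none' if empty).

prologue: push r2 -> mem[0xbf]=0x31, sp=0xbf
prologue: push r5 -> mem[0xbe]=0xcd, sp=0xbe
body[0] add  r1, r1, #23 -> r1=0x97
body[1] mov  r6, #0xa8 -> r6=0xa8
body[2] sub  r6, r3, #9 -> r6=0x0a
body[3] mov  r6, r2 -> r6=0x31
body[4] mov  r0, #0xd4 -> r0=0xd4
body[5] sub  r2, r5, #29 -> r2=0xb0
body[6] xor  r5, r1, r3 -> r5=0x84
epilogue: pop r5=0xcd, sp=0xbf
epilogue: pop r2=0x31, sp=0xc0
r1: caller-saved, written=True
r3: caller-saved, written=False
r4: callee-saved, written=False

SURVIVE = r3,r4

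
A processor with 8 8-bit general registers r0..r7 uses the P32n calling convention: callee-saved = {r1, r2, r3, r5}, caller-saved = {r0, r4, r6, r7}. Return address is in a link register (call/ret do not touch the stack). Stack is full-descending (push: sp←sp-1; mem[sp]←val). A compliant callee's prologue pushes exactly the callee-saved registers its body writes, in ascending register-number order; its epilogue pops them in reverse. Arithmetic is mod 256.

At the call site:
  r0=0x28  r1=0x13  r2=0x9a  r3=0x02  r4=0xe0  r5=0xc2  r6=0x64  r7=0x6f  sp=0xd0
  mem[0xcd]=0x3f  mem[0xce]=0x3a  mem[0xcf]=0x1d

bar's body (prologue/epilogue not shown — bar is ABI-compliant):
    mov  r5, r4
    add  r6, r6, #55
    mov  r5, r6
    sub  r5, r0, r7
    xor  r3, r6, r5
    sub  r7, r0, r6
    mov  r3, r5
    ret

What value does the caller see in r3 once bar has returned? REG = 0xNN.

prologue: push r3 -> mem[0xcf]=0x02, sp=0xcf
prologue: push r5 -> mem[0xce]=0xc2, sp=0xce
body[0] mov  r5, r4 -> r5=0xe0
body[1] add  r6, r6, #55 -> r6=0x9b
body[2] mov  r5, r6 -> r5=0x9b
body[3] sub  r5, r0, r7 -> r5=0xb9
body[4] xor  r3, r6, r5 -> r3=0x22
body[5] sub  r7, r0, r6 -> r7=0x8d
body[6] mov  r3, r5 -> r3=0xb9
epilogue: pop r5=0xc2, sp=0xcf
epilogue: pop r3=0x02, sp=0xd0
r3 is callee-saved -> restored

REG = 0x02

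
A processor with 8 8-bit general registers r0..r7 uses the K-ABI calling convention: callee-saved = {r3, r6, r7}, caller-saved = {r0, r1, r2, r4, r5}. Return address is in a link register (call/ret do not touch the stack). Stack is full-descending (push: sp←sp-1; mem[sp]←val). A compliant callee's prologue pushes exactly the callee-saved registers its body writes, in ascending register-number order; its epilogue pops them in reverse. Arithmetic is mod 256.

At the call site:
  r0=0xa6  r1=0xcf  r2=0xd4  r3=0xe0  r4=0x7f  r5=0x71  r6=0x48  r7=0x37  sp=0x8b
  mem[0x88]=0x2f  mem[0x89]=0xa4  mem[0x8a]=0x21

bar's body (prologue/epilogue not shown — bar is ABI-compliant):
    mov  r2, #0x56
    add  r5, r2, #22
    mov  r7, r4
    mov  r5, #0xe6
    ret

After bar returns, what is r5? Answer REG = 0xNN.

prologue: push r7 → mem[0x8a]=0x37, sp=0x8a
body[0] mov  r2, #0x56 → r2=0x56
body[1] add  r5, r2, #22 → r5=0x6c
body[2] mov  r7, r4 → r7=0x7f
body[3] mov  r5, #0xe6 → r5=0xe6
epilogue: pop r7=0x37, sp=0x8b
r5 is caller-saved → body value

REG = 0xe6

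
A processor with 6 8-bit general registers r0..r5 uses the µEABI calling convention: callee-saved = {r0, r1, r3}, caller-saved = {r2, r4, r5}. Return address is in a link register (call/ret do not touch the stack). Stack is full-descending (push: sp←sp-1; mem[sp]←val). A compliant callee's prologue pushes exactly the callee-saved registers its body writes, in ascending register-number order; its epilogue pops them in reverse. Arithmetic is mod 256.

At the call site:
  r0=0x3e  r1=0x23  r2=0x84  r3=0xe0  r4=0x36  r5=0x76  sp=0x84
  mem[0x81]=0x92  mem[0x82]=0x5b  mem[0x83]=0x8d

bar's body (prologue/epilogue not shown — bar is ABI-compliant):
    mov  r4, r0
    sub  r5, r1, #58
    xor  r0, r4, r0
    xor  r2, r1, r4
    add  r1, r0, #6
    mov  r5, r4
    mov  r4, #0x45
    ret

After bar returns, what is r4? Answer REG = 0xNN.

REG = 0x45

prologue: push r0 -> mem[0x83]=0x3e, sp=0x83
prologue: push r1 -> mem[0x82]=0x23, sp=0x82
body[0] mov  r4, r0 -> r4=0x3e
body[1] sub  r5, r1, #58 -> r5=0xe9
body[2] xor  r0, r4, r0 -> r0=0x00
body[3] xor  r2, r1, r4 -> r2=0x1d
body[4] add  r1, r0, #6 -> r1=0x06
body[5] mov  r5, r4 -> r5=0x3e
body[6] mov  r4, #0x45 -> r4=0x45
epilogue: pop r1=0x23, sp=0x83
epilogue: pop r0=0x3e, sp=0x84
r4 is caller-saved -> body value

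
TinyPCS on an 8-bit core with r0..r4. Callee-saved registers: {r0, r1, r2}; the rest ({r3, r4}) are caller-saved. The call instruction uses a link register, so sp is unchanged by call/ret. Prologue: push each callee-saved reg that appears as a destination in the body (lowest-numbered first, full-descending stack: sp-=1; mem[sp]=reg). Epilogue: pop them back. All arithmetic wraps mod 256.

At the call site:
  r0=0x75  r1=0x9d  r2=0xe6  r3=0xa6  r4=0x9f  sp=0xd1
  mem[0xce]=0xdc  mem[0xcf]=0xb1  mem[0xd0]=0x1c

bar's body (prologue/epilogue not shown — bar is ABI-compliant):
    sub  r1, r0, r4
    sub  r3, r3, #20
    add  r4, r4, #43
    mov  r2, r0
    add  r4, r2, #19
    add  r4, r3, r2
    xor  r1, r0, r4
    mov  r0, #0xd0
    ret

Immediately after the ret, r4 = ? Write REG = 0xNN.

REG = 0x07

prologue: push r0 → mem[0xd0]=0x75, sp=0xd0
prologue: push r1 → mem[0xcf]=0x9d, sp=0xcf
prologue: push r2 → mem[0xce]=0xe6, sp=0xce
body[0] sub  r1, r0, r4 → r1=0xd6
body[1] sub  r3, r3, #20 → r3=0x92
body[2] add  r4, r4, #43 → r4=0xca
body[3] mov  r2, r0 → r2=0x75
body[4] add  r4, r2, #19 → r4=0x88
body[5] add  r4, r3, r2 → r4=0x07
body[6] xor  r1, r0, r4 → r1=0x72
body[7] mov  r0, #0xd0 → r0=0xd0
epilogue: pop r2=0xe6, sp=0xcf
epilogue: pop r1=0x9d, sp=0xd0
epilogue: pop r0=0x75, sp=0xd1
r4 is caller-saved → body value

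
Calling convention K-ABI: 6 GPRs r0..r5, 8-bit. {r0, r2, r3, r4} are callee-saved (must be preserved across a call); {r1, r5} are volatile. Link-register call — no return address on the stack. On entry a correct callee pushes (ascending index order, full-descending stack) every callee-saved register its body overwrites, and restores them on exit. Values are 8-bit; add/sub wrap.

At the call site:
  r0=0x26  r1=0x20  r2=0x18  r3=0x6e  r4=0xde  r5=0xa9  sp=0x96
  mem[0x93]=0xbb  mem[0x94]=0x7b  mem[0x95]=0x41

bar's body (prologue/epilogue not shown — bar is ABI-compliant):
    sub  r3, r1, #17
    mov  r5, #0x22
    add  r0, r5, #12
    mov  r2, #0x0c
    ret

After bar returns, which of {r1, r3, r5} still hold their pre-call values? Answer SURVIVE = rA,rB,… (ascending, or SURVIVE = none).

prologue: push r0 -> mem[0x95]=0x26, sp=0x95
prologue: push r2 -> mem[0x94]=0x18, sp=0x94
prologue: push r3 -> mem[0x93]=0x6e, sp=0x93
body[0] sub  r3, r1, #17 -> r3=0x0f
body[1] mov  r5, #0x22 -> r5=0x22
body[2] add  r0, r5, #12 -> r0=0x2e
body[3] mov  r2, #0x0c -> r2=0x0c
epilogue: pop r3=0x6e, sp=0x94
epilogue: pop r2=0x18, sp=0x95
epilogue: pop r0=0x26, sp=0x96
r1: caller-saved, written=False
r3: callee-saved, written=True
r5: caller-saved, written=True

SURVIVE = r1,r3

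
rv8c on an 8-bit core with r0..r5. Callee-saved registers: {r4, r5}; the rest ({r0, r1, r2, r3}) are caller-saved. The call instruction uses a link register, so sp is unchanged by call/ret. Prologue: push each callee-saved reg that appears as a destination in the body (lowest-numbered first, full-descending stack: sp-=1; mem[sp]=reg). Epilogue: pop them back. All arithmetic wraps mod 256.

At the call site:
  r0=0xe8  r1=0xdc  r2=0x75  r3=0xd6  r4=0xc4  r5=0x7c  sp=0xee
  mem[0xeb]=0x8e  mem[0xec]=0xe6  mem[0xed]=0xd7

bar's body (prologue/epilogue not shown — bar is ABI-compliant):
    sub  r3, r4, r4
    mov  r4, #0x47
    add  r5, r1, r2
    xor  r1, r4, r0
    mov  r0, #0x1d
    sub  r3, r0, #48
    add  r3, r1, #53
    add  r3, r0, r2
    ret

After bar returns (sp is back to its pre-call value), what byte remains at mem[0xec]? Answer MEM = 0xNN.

prologue: push r4 -> mem[0xed]=0xc4, sp=0xed
prologue: push r5 -> mem[0xec]=0x7c, sp=0xec
body[0] sub  r3, r4, r4 -> r3=0x00
body[1] mov  r4, #0x47 -> r4=0x47
body[2] add  r5, r1, r2 -> r5=0x51
body[3] xor  r1, r4, r0 -> r1=0xaf
body[4] mov  r0, #0x1d -> r0=0x1d
body[5] sub  r3, r0, #48 -> r3=0xed
body[6] add  r3, r1, #53 -> r3=0xe4
body[7] add  r3, r0, r2 -> r3=0x92
epilogue: pop r5=0x7c, sp=0xed
epilogue: pop r4=0xc4, sp=0xee
prologue pushed ['r4', 'r5'] at ['0xed', '0xec']

MEM = 0x7c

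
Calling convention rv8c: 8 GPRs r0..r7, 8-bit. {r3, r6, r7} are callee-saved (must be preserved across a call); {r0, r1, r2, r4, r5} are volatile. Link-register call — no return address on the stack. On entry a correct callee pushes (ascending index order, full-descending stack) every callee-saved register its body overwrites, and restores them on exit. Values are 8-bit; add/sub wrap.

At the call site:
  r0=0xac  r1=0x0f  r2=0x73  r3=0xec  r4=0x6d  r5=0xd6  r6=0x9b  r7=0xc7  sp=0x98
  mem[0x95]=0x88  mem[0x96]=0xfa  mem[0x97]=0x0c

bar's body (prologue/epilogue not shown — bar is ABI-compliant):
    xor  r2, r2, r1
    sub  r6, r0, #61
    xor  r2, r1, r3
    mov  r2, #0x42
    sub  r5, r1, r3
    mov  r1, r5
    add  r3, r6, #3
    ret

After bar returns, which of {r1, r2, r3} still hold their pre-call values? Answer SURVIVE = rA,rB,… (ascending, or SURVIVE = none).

SURVIVE = r3

prologue: push r3 → mem[0x97]=0xec, sp=0x97
prologue: push r6 → mem[0x96]=0x9b, sp=0x96
body[0] xor  r2, r2, r1 → r2=0x7c
body[1] sub  r6, r0, #61 → r6=0x6f
body[2] xor  r2, r1, r3 → r2=0xe3
body[3] mov  r2, #0x42 → r2=0x42
body[4] sub  r5, r1, r3 → r5=0x23
body[5] mov  r1, r5 → r1=0x23
body[6] add  r3, r6, #3 → r3=0x72
epilogue: pop r6=0x9b, sp=0x97
epilogue: pop r3=0xec, sp=0x98
r1: caller-saved, written=True
r2: caller-saved, written=True
r3: callee-saved, written=True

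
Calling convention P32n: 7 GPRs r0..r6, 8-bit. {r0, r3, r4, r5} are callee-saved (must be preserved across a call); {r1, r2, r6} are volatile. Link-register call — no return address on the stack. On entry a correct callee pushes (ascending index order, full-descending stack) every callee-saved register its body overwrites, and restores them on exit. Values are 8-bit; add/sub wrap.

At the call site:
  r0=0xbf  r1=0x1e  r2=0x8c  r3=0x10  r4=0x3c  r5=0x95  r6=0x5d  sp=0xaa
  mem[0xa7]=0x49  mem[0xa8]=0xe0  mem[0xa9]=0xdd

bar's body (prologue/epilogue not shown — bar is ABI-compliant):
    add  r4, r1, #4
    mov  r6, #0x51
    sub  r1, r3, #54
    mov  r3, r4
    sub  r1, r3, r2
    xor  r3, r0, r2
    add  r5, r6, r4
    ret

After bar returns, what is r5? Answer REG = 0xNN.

REG = 0x95

prologue: push r3 → mem[0xa9]=0x10, sp=0xa9
prologue: push r4 → mem[0xa8]=0x3c, sp=0xa8
prologue: push r5 → mem[0xa7]=0x95, sp=0xa7
body[0] add  r4, r1, #4 → r4=0x22
body[1] mov  r6, #0x51 → r6=0x51
body[2] sub  r1, r3, #54 → r1=0xda
body[3] mov  r3, r4 → r3=0x22
body[4] sub  r1, r3, r2 → r1=0x96
body[5] xor  r3, r0, r2 → r3=0x33
body[6] add  r5, r6, r4 → r5=0x73
epilogue: pop r5=0x95, sp=0xa8
epilogue: pop r4=0x3c, sp=0xa9
epilogue: pop r3=0x10, sp=0xaa
r5 is callee-saved → restored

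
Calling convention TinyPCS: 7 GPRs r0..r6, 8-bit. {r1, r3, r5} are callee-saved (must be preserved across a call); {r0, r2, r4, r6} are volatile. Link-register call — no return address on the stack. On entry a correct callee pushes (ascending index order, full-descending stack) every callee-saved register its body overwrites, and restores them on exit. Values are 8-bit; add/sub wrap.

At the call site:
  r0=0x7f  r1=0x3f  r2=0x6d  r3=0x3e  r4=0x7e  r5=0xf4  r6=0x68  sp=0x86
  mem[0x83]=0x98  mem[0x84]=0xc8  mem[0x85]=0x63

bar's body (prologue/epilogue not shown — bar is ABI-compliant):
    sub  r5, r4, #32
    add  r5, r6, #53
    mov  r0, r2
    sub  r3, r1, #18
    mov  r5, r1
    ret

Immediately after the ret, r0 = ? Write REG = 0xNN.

REG = 0x6d

prologue: push r3 -> mem[0x85]=0x3e, sp=0x85
prologue: push r5 -> mem[0x84]=0xf4, sp=0x84
body[0] sub  r5, r4, #32 -> r5=0x5e
body[1] add  r5, r6, #53 -> r5=0x9d
body[2] mov  r0, r2 -> r0=0x6d
body[3] sub  r3, r1, #18 -> r3=0x2d
body[4] mov  r5, r1 -> r5=0x3f
epilogue: pop r5=0xf4, sp=0x85
epilogue: pop r3=0x3e, sp=0x86
r0 is caller-saved -> body value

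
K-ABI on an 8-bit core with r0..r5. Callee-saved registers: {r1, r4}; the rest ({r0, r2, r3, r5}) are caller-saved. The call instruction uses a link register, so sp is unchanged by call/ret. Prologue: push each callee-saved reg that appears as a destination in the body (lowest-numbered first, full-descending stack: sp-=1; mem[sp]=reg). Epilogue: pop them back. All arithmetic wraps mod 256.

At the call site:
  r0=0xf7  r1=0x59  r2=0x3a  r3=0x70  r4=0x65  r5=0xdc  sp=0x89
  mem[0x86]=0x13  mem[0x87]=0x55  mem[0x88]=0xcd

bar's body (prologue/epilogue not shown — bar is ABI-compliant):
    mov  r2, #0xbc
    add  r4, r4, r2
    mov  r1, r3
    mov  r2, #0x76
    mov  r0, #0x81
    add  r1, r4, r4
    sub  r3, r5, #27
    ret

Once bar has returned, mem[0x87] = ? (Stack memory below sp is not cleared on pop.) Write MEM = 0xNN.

prologue: push r1 -> mem[0x88]=0x59, sp=0x88
prologue: push r4 -> mem[0x87]=0x65, sp=0x87
body[0] mov  r2, #0xbc -> r2=0xbc
body[1] add  r4, r4, r2 -> r4=0x21
body[2] mov  r1, r3 -> r1=0x70
body[3] mov  r2, #0x76 -> r2=0x76
body[4] mov  r0, #0x81 -> r0=0x81
body[5] add  r1, r4, r4 -> r1=0x42
body[6] sub  r3, r5, #27 -> r3=0xc1
epilogue: pop r4=0x65, sp=0x88
epilogue: pop r1=0x59, sp=0x89
prologue pushed ['r1', 'r4'] at ['0x88', '0x87']

MEM = 0x65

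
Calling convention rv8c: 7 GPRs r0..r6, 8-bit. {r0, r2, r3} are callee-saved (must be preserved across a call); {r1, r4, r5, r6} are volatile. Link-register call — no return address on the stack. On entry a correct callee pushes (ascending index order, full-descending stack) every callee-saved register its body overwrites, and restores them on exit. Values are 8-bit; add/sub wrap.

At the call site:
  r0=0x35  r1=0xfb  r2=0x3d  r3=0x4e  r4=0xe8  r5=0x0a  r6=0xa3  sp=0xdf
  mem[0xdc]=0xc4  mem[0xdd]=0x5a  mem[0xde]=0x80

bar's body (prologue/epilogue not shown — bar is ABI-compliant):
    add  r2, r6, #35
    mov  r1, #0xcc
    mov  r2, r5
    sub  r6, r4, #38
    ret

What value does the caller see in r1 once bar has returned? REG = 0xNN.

prologue: push r2 → mem[0xde]=0x3d, sp=0xde
body[0] add  r2, r6, #35 → r2=0xc6
body[1] mov  r1, #0xcc → r1=0xcc
body[2] mov  r2, r5 → r2=0x0a
body[3] sub  r6, r4, #38 → r6=0xc2
epilogue: pop r2=0x3d, sp=0xdf
r1 is caller-saved → body value

REG = 0xcc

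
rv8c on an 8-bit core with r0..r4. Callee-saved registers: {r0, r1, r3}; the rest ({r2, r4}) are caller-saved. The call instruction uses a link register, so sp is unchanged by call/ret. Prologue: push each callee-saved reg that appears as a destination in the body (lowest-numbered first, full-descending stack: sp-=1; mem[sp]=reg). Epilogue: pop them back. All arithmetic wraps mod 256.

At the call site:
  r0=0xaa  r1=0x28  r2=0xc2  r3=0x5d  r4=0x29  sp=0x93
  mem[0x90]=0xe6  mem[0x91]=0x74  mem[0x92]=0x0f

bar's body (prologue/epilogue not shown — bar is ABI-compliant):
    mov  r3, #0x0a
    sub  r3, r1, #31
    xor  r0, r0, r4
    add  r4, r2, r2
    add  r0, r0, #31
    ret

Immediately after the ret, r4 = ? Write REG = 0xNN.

REG = 0x84

prologue: push r0 -> mem[0x92]=0xaa, sp=0x92
prologue: push r3 -> mem[0x91]=0x5d, sp=0x91
body[0] mov  r3, #0x0a -> r3=0x0a
body[1] sub  r3, r1, #31 -> r3=0x09
body[2] xor  r0, r0, r4 -> r0=0x83
body[3] add  r4, r2, r2 -> r4=0x84
body[4] add  r0, r0, #31 -> r0=0xa2
epilogue: pop r3=0x5d, sp=0x92
epilogue: pop r0=0xaa, sp=0x93
r4 is caller-saved -> body value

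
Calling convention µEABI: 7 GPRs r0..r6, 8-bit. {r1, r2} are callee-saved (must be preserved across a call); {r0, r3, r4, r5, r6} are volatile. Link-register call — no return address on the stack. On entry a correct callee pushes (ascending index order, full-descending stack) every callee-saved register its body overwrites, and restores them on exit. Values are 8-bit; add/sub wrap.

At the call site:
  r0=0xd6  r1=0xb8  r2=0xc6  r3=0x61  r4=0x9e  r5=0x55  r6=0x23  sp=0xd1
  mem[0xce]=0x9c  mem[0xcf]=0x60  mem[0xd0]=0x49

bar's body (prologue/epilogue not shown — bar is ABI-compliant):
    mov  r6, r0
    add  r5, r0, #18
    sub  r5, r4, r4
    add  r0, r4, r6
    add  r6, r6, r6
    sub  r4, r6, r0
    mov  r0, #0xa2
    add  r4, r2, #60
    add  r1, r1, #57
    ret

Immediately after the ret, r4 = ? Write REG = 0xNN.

REG = 0x02

prologue: push r1 -> mem[0xd0]=0xb8, sp=0xd0
body[0] mov  r6, r0 -> r6=0xd6
body[1] add  r5, r0, #18 -> r5=0xe8
body[2] sub  r5, r4, r4 -> r5=0x00
body[3] add  r0, r4, r6 -> r0=0x74
body[4] add  r6, r6, r6 -> r6=0xac
body[5] sub  r4, r6, r0 -> r4=0x38
body[6] mov  r0, #0xa2 -> r0=0xa2
body[7] add  r4, r2, #60 -> r4=0x02
body[8] add  r1, r1, #57 -> r1=0xf1
epilogue: pop r1=0xb8, sp=0xd1
r4 is caller-saved -> body value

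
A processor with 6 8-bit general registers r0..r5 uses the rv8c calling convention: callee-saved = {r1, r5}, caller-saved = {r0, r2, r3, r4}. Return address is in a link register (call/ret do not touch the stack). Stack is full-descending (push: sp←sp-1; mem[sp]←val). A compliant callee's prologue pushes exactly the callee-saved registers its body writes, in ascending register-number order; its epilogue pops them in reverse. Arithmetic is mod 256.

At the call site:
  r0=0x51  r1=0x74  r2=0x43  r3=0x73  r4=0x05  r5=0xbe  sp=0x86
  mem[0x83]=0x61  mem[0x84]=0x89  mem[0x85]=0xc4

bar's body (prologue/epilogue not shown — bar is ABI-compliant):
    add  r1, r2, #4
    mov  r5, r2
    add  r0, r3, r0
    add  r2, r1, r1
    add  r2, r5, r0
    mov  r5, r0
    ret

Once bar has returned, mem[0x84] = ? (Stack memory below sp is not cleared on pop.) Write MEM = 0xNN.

prologue: push r1 -> mem[0x85]=0x74, sp=0x85
prologue: push r5 -> mem[0x84]=0xbe, sp=0x84
body[0] add  r1, r2, #4 -> r1=0x47
body[1] mov  r5, r2 -> r5=0x43
body[2] add  r0, r3, r0 -> r0=0xc4
body[3] add  r2, r1, r1 -> r2=0x8e
body[4] add  r2, r5, r0 -> r2=0x07
body[5] mov  r5, r0 -> r5=0xc4
epilogue: pop r5=0xbe, sp=0x85
epilogue: pop r1=0x74, sp=0x86
prologue pushed ['r1', 'r5'] at ['0x85', '0x84']

MEM = 0xbe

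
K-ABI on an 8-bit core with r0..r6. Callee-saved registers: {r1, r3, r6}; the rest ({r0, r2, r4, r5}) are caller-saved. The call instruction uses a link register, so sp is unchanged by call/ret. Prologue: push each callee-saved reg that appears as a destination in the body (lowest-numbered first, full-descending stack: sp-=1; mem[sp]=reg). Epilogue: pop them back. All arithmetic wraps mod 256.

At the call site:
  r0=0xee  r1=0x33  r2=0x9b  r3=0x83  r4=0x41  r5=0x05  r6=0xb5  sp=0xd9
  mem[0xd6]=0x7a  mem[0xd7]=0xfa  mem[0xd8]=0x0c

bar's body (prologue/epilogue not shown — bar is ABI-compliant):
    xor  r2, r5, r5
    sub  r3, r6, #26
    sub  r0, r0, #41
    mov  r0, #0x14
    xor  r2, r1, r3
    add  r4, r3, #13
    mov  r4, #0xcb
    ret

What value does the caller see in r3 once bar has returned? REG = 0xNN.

REG = 0x83

prologue: push r3 -> mem[0xd8]=0x83, sp=0xd8
body[0] xor  r2, r5, r5 -> r2=0x00
body[1] sub  r3, r6, #26 -> r3=0x9b
body[2] sub  r0, r0, #41 -> r0=0xc5
body[3] mov  r0, #0x14 -> r0=0x14
body[4] xor  r2, r1, r3 -> r2=0xa8
body[5] add  r4, r3, #13 -> r4=0xa8
body[6] mov  r4, #0xcb -> r4=0xcb
epilogue: pop r3=0x83, sp=0xd9
r3 is callee-saved -> restored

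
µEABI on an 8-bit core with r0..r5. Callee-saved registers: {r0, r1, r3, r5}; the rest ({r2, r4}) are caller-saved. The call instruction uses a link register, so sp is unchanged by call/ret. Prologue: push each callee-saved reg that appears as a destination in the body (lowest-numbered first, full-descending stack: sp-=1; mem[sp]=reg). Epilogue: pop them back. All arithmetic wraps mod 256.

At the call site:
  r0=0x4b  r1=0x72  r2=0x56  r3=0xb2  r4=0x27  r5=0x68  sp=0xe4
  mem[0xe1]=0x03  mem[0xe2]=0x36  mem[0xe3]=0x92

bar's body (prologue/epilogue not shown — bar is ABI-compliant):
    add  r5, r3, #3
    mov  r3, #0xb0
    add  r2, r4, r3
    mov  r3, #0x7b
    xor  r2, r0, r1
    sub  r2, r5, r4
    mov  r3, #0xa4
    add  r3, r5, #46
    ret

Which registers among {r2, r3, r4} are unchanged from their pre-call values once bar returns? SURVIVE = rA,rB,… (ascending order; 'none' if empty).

SURVIVE = r3,r4

prologue: push r3 → mem[0xe3]=0xb2, sp=0xe3
prologue: push r5 → mem[0xe2]=0x68, sp=0xe2
body[0] add  r5, r3, #3 → r5=0xb5
body[1] mov  r3, #0xb0 → r3=0xb0
body[2] add  r2, r4, r3 → r2=0xd7
body[3] mov  r3, #0x7b → r3=0x7b
body[4] xor  r2, r0, r1 → r2=0x39
body[5] sub  r2, r5, r4 → r2=0x8e
body[6] mov  r3, #0xa4 → r3=0xa4
body[7] add  r3, r5, #46 → r3=0xe3
epilogue: pop r5=0x68, sp=0xe3
epilogue: pop r3=0xb2, sp=0xe4
r2: caller-saved, written=True
r3: callee-saved, written=True
r4: caller-saved, written=False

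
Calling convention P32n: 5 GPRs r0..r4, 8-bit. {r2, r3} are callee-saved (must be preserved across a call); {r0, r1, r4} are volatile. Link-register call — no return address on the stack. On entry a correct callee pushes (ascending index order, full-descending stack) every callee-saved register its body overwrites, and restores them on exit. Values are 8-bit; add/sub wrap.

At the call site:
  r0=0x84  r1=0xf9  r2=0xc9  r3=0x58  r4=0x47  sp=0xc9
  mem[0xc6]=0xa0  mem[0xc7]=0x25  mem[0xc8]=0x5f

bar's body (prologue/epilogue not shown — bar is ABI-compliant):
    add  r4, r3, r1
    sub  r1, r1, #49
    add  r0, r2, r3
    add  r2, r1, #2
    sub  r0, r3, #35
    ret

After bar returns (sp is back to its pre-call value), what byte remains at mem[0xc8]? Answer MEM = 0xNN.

MEM = 0xc9

prologue: push r2 -> mem[0xc8]=0xc9, sp=0xc8
body[0] add  r4, r3, r1 -> r4=0x51
body[1] sub  r1, r1, #49 -> r1=0xc8
body[2] add  r0, r2, r3 -> r0=0x21
body[3] add  r2, r1, #2 -> r2=0xca
body[4] sub  r0, r3, #35 -> r0=0x35
epilogue: pop r2=0xc9, sp=0xc9
prologue pushed ['r2'] at ['0xc8']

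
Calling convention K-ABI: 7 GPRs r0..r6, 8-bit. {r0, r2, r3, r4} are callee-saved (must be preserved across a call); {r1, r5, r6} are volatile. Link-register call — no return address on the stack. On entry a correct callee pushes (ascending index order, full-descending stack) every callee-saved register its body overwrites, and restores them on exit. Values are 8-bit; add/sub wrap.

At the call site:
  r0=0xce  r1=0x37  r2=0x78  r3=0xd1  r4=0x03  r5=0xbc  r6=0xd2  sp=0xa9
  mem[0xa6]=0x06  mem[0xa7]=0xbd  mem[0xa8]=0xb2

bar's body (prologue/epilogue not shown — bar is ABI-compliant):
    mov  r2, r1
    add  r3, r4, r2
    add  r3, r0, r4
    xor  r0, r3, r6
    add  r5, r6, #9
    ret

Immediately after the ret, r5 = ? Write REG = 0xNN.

prologue: push r0 -> mem[0xa8]=0xce, sp=0xa8
prologue: push r2 -> mem[0xa7]=0x78, sp=0xa7
prologue: push r3 -> mem[0xa6]=0xd1, sp=0xa6
body[0] mov  r2, r1 -> r2=0x37
body[1] add  r3, r4, r2 -> r3=0x3a
body[2] add  r3, r0, r4 -> r3=0xd1
body[3] xor  r0, r3, r6 -> r0=0x03
body[4] add  r5, r6, #9 -> r5=0xdb
epilogue: pop r3=0xd1, sp=0xa7
epilogue: pop r2=0x78, sp=0xa8
epilogue: pop r0=0xce, sp=0xa9
r5 is caller-saved -> body value

REG = 0xdb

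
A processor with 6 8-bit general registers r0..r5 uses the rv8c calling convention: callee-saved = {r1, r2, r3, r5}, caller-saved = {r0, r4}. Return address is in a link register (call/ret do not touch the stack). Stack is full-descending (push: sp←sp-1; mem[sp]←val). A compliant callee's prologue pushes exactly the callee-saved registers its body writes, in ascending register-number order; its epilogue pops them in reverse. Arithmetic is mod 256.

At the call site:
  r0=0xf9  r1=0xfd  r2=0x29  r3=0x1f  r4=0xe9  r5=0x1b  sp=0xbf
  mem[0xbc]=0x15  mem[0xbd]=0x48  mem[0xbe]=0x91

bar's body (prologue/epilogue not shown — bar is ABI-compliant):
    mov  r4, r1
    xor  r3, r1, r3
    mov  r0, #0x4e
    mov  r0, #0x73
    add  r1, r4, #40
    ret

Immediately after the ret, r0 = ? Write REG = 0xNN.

prologue: push r1 -> mem[0xbe]=0xfd, sp=0xbe
prologue: push r3 -> mem[0xbd]=0x1f, sp=0xbd
body[0] mov  r4, r1 -> r4=0xfd
body[1] xor  r3, r1, r3 -> r3=0xe2
body[2] mov  r0, #0x4e -> r0=0x4e
body[3] mov  r0, #0x73 -> r0=0x73
body[4] add  r1, r4, #40 -> r1=0x25
epilogue: pop r3=0x1f, sp=0xbe
epilogue: pop r1=0xfd, sp=0xbf
r0 is caller-saved -> body value

REG = 0x73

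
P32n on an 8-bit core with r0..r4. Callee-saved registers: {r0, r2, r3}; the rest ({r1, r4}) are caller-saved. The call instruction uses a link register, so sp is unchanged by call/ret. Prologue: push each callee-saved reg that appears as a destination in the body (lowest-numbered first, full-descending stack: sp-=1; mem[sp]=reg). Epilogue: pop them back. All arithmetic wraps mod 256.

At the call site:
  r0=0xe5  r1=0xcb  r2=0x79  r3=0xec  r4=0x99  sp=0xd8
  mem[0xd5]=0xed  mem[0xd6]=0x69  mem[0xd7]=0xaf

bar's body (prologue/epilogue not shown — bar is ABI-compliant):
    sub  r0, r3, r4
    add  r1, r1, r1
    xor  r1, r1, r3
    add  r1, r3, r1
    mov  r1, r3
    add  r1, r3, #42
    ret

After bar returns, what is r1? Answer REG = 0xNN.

prologue: push r0 → mem[0xd7]=0xe5, sp=0xd7
body[0] sub  r0, r3, r4 → r0=0x53
body[1] add  r1, r1, r1 → r1=0x96
body[2] xor  r1, r1, r3 → r1=0x7a
body[3] add  r1, r3, r1 → r1=0x66
body[4] mov  r1, r3 → r1=0xec
body[5] add  r1, r3, #42 → r1=0x16
epilogue: pop r0=0xe5, sp=0xd8
r1 is caller-saved → body value

REG = 0x16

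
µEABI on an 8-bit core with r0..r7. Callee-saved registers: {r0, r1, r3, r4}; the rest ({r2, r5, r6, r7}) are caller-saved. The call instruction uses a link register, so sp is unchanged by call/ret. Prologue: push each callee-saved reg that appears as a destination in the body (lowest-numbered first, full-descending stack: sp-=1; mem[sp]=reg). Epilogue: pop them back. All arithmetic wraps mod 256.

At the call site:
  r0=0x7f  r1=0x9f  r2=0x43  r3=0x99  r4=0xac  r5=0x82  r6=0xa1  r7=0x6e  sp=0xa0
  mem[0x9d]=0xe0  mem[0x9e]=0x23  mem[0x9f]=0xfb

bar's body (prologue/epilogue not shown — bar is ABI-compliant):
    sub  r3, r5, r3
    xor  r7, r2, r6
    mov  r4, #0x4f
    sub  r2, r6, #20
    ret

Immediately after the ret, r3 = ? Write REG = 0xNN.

REG = 0x99

prologue: push r3 → mem[0x9f]=0x99, sp=0x9f
prologue: push r4 → mem[0x9e]=0xac, sp=0x9e
body[0] sub  r3, r5, r3 → r3=0xe9
body[1] xor  r7, r2, r6 → r7=0xe2
body[2] mov  r4, #0x4f → r4=0x4f
body[3] sub  r2, r6, #20 → r2=0x8d
epilogue: pop r4=0xac, sp=0x9f
epilogue: pop r3=0x99, sp=0xa0
r3 is callee-saved → restored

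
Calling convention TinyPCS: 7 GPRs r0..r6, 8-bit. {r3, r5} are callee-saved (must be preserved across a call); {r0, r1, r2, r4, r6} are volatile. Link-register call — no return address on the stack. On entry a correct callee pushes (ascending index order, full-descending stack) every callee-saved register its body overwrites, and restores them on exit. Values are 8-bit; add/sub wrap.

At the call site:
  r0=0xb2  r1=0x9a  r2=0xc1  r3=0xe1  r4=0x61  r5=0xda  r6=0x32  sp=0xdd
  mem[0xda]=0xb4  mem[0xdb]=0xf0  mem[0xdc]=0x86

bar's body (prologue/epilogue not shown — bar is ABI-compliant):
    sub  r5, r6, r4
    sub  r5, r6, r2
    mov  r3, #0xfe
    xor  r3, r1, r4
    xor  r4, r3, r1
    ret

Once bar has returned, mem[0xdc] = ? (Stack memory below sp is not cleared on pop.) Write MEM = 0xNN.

prologue: push r3 → mem[0xdc]=0xe1, sp=0xdc
prologue: push r5 → mem[0xdb]=0xda, sp=0xdb
body[0] sub  r5, r6, r4 → r5=0xd1
body[1] sub  r5, r6, r2 → r5=0x71
body[2] mov  r3, #0xfe → r3=0xfe
body[3] xor  r3, r1, r4 → r3=0xfb
body[4] xor  r4, r3, r1 → r4=0x61
epilogue: pop r5=0xda, sp=0xdc
epilogue: pop r3=0xe1, sp=0xdd
prologue pushed ['r3', 'r5'] at ['0xdc', '0xdb']

MEM = 0xe1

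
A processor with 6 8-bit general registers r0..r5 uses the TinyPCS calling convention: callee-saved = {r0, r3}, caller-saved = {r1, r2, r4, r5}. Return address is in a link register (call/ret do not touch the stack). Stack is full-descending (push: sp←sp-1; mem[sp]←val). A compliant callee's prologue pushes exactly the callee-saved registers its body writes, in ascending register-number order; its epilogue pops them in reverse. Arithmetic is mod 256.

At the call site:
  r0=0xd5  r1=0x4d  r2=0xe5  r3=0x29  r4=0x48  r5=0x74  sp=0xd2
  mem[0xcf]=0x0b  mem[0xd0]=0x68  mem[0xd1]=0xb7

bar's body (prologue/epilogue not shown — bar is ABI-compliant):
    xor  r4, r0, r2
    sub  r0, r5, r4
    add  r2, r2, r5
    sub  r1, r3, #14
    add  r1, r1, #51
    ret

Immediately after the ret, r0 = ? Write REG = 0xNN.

REG = 0xd5

prologue: push r0 -> mem[0xd1]=0xd5, sp=0xd1
body[0] xor  r4, r0, r2 -> r4=0x30
body[1] sub  r0, r5, r4 -> r0=0x44
body[2] add  r2, r2, r5 -> r2=0x59
body[3] sub  r1, r3, #14 -> r1=0x1b
body[4] add  r1, r1, #51 -> r1=0x4e
epilogue: pop r0=0xd5, sp=0xd2
r0 is callee-saved -> restored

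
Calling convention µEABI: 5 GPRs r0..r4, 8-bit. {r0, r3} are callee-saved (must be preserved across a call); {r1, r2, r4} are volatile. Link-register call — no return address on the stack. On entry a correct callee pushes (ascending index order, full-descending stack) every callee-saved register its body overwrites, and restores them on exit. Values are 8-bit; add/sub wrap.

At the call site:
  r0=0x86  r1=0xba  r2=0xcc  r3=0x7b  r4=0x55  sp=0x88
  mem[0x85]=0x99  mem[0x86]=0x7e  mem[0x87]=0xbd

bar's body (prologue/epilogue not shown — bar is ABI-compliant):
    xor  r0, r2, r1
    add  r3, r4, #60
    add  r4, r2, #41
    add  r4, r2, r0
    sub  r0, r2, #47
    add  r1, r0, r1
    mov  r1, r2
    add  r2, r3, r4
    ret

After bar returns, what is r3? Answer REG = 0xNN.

REG = 0x7b

prologue: push r0 → mem[0x87]=0x86, sp=0x87
prologue: push r3 → mem[0x86]=0x7b, sp=0x86
body[0] xor  r0, r2, r1 → r0=0x76
body[1] add  r3, r4, #60 → r3=0x91
body[2] add  r4, r2, #41 → r4=0xf5
body[3] add  r4, r2, r0 → r4=0x42
body[4] sub  r0, r2, #47 → r0=0x9d
body[5] add  r1, r0, r1 → r1=0x57
body[6] mov  r1, r2 → r1=0xcc
body[7] add  r2, r3, r4 → r2=0xd3
epilogue: pop r3=0x7b, sp=0x87
epilogue: pop r0=0x86, sp=0x88
r3 is callee-saved → restored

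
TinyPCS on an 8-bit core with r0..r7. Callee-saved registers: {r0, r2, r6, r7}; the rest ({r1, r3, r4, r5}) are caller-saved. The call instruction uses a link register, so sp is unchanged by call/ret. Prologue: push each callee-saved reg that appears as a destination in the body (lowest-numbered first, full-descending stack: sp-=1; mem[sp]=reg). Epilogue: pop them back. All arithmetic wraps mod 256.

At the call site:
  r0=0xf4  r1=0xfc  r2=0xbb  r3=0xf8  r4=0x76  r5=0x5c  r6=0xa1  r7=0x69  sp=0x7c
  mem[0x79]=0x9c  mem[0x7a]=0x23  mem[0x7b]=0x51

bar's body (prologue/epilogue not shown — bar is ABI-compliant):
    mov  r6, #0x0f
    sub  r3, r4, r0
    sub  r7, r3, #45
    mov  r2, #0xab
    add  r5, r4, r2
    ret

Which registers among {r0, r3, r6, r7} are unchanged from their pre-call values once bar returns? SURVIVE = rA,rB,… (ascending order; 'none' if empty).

SURVIVE = r0,r6,r7

prologue: push r2 → mem[0x7b]=0xbb, sp=0x7b
prologue: push r6 → mem[0x7a]=0xa1, sp=0x7a
prologue: push r7 → mem[0x79]=0x69, sp=0x79
body[0] mov  r6, #0x0f → r6=0x0f
body[1] sub  r3, r4, r0 → r3=0x82
body[2] sub  r7, r3, #45 → r7=0x55
body[3] mov  r2, #0xab → r2=0xab
body[4] add  r5, r4, r2 → r5=0x21
epilogue: pop r7=0x69, sp=0x7a
epilogue: pop r6=0xa1, sp=0x7b
epilogue: pop r2=0xbb, sp=0x7c
r0: callee-saved, written=False
r3: caller-saved, written=True
r6: callee-saved, written=True
r7: callee-saved, written=True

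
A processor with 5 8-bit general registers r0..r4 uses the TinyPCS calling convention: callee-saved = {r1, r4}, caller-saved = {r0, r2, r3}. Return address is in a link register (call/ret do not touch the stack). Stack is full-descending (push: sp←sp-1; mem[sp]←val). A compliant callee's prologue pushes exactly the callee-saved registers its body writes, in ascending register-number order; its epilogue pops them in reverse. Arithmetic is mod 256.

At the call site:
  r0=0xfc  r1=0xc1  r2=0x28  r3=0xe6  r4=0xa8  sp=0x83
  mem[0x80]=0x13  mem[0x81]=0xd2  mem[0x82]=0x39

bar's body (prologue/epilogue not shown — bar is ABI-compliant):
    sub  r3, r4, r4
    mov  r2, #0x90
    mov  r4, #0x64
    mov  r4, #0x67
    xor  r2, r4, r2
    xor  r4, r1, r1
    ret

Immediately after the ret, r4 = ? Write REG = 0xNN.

prologue: push r4 -> mem[0x82]=0xa8, sp=0x82
body[0] sub  r3, r4, r4 -> r3=0x00
body[1] mov  r2, #0x90 -> r2=0x90
body[2] mov  r4, #0x64 -> r4=0x64
body[3] mov  r4, #0x67 -> r4=0x67
body[4] xor  r2, r4, r2 -> r2=0xf7
body[5] xor  r4, r1, r1 -> r4=0x00
epilogue: pop r4=0xa8, sp=0x83
r4 is callee-saved -> restored

REG = 0xa8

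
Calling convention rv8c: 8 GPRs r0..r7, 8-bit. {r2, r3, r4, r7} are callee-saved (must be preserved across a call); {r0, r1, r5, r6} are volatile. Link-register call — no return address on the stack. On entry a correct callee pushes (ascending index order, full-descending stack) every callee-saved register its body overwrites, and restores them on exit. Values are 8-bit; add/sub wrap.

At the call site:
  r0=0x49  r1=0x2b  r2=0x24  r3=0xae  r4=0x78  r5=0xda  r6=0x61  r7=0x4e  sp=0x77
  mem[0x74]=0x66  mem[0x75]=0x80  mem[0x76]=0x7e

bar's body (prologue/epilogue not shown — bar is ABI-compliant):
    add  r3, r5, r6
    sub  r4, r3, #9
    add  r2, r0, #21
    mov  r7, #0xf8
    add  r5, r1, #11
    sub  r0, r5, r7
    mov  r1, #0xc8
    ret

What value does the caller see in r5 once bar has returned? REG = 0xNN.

prologue: push r2 → mem[0x76]=0x24, sp=0x76
prologue: push r3 → mem[0x75]=0xae, sp=0x75
prologue: push r4 → mem[0x74]=0x78, sp=0x74
prologue: push r7 → mem[0x73]=0x4e, sp=0x73
body[0] add  r3, r5, r6 → r3=0x3b
body[1] sub  r4, r3, #9 → r4=0x32
body[2] add  r2, r0, #21 → r2=0x5e
body[3] mov  r7, #0xf8 → r7=0xf8
body[4] add  r5, r1, #11 → r5=0x36
body[5] sub  r0, r5, r7 → r0=0x3e
body[6] mov  r1, #0xc8 → r1=0xc8
epilogue: pop r7=0x4e, sp=0x74
epilogue: pop r4=0x78, sp=0x75
epilogue: pop r3=0xae, sp=0x76
epilogue: pop r2=0x24, sp=0x77
r5 is caller-saved → body value

REG = 0x36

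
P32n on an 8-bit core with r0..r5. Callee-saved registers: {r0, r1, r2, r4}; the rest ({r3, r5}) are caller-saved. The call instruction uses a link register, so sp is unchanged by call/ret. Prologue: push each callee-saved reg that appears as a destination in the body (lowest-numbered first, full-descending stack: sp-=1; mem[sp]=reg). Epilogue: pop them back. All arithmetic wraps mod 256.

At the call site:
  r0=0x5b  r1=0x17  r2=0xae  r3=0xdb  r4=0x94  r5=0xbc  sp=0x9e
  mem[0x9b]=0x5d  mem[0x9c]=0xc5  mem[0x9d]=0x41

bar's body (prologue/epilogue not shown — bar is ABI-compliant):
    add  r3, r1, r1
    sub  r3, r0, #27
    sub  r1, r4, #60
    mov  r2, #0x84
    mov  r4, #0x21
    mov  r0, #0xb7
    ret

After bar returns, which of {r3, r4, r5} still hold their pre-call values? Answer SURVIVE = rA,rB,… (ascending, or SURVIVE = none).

SURVIVE = r4,r5

prologue: push r0 → mem[0x9d]=0x5b, sp=0x9d
prologue: push r1 → mem[0x9c]=0x17, sp=0x9c
prologue: push r2 → mem[0x9b]=0xae, sp=0x9b
prologue: push r4 → mem[0x9a]=0x94, sp=0x9a
body[0] add  r3, r1, r1 → r3=0x2e
body[1] sub  r3, r0, #27 → r3=0x40
body[2] sub  r1, r4, #60 → r1=0x58
body[3] mov  r2, #0x84 → r2=0x84
body[4] mov  r4, #0x21 → r4=0x21
body[5] mov  r0, #0xb7 → r0=0xb7
epilogue: pop r4=0x94, sp=0x9b
epilogue: pop r2=0xae, sp=0x9c
epilogue: pop r1=0x17, sp=0x9d
epilogue: pop r0=0x5b, sp=0x9e
r3: caller-saved, written=True
r4: callee-saved, written=True
r5: caller-saved, written=False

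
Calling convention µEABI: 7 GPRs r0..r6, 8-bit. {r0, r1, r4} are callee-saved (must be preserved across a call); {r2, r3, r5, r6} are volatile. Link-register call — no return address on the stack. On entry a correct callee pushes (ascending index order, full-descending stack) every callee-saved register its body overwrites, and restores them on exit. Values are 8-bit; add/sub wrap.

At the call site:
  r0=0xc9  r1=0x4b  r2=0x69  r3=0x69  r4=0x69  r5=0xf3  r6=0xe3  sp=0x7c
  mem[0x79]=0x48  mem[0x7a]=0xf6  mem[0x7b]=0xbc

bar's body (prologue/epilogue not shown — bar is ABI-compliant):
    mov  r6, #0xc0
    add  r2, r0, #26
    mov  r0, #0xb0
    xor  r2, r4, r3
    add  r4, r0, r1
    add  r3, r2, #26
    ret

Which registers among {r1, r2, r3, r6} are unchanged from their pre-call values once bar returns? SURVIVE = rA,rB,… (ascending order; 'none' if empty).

SURVIVE = r1

prologue: push r0 -> mem[0x7b]=0xc9, sp=0x7b
prologue: push r4 -> mem[0x7a]=0x69, sp=0x7a
body[0] mov  r6, #0xc0 -> r6=0xc0
body[1] add  r2, r0, #26 -> r2=0xe3
body[2] mov  r0, #0xb0 -> r0=0xb0
body[3] xor  r2, r4, r3 -> r2=0x00
body[4] add  r4, r0, r1 -> r4=0xfb
body[5] add  r3, r2, #26 -> r3=0x1a
epilogue: pop r4=0x69, sp=0x7b
epilogue: pop r0=0xc9, sp=0x7c
r1: callee-saved, written=False
r2: caller-saved, written=True
r3: caller-saved, written=True
r6: caller-saved, written=True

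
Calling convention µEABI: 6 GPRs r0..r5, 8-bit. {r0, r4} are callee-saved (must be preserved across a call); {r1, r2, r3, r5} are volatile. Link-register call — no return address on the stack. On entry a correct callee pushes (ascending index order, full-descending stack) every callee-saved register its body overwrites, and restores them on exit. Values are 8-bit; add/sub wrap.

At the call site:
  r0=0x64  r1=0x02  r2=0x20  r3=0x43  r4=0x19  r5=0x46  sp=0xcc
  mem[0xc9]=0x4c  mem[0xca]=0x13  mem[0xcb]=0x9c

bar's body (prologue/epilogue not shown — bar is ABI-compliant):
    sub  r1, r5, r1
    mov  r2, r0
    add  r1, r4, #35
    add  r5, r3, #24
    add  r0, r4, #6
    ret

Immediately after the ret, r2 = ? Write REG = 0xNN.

REG = 0x64

prologue: push r0 -> mem[0xcb]=0x64, sp=0xcb
body[0] sub  r1, r5, r1 -> r1=0x44
body[1] mov  r2, r0 -> r2=0x64
body[2] add  r1, r4, #35 -> r1=0x3c
body[3] add  r5, r3, #24 -> r5=0x5b
body[4] add  r0, r4, #6 -> r0=0x1f
epilogue: pop r0=0x64, sp=0xcc
r2 is caller-saved -> body value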